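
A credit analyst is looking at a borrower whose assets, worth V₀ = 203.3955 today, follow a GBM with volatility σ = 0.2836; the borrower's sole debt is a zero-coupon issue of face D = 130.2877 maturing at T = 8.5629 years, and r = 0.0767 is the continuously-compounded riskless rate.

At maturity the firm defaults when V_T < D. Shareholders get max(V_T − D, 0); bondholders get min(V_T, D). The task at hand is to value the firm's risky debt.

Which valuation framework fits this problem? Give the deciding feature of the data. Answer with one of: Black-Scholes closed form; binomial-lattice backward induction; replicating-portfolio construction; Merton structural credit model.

Key observation: a levered firm with one bullet debt due at 8.5629 years is the canonical structural-credit setup: equity is a call on the firm's assets struck at the face value.

framework: Merton structural credit model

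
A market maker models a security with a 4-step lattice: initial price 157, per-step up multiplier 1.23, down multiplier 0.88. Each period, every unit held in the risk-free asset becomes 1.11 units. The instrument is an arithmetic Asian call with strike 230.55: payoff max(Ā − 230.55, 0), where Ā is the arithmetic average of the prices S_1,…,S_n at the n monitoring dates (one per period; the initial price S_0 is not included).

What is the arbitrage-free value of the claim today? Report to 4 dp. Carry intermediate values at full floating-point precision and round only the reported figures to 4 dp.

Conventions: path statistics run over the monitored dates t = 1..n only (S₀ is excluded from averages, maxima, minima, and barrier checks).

price = 5.8363

No-arbitrage gives p* = (R−d)/(u−d) = 0.6571: enumerate every path, weight its payoff by its p*-probability, and discount by R^4.
Enumerate all 2^4 = 16 price paths (U = up ×1.23, D = down ×0.88); each path with k up-moves has probability p*^k·(1−p*)^(4−k).
DDDD: Ā=115.2210, payoff=0.0000, prob=0.013818
UDDD: Ā=161.0476, payoff=0.0000, prob=0.026485
DUDD: Ā=147.3101, payoff=0.0000, prob=0.026485
UUDD: Ā=205.8993, payoff=0.0000, prob=0.050763
DDUD: Ā=135.2211, payoff=0.0000, prob=0.026485
UDUD: Ā=189.0022, payoff=0.0000, prob=0.050763
DUUD: Ā=175.2647, payoff=0.0000, prob=0.050763
UUUD: Ā=244.9722, payoff=14.4222, prob=0.097295
DDDU: Ā=124.5827, payoff=0.0000, prob=0.026485
UDDU: Ā=174.1327, payoff=0.0000, prob=0.050763
DUDU: Ā=160.3952, payoff=0.0000, prob=0.050763
UUDU: Ā=224.1887, payoff=0.0000, prob=0.097295
DDUU: Ā=148.3062, payoff=0.0000, prob=0.050763
UDUU: Ā=207.2916, payoff=0.0000, prob=0.097295
DUUU: Ā=193.5541, payoff=0.0000, prob=0.097295
UUUU: Ā=270.5359, payoff=39.9859, prob=0.186483
Price = Σ prob·payoff / R^4 = 8.859897 / 1.518070 = 5.8363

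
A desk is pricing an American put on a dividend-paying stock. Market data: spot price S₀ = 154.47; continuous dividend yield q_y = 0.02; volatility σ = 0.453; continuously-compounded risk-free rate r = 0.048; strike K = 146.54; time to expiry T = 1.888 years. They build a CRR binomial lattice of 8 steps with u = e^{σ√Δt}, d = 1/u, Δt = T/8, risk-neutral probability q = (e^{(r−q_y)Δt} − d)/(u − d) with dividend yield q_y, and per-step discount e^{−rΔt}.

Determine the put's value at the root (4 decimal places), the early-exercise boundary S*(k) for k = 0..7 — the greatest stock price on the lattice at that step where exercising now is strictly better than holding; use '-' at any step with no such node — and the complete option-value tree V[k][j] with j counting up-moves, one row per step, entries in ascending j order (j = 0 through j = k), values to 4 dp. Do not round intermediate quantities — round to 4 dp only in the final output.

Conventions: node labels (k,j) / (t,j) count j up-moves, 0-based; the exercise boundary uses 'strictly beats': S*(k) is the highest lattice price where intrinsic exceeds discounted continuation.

price = 28.3056
boundary = - - - 79.8221 64.0544 79.8221 99.4710 79.8221
tree:
28.3056
38.8881 16.5907
51.8346 24.6618 7.5324
66.7179 35.6565 12.3732 2.0395
82.4856 49.8186 19.9240 3.8208 0.0000
95.1385 66.7179 31.2254 7.1582 0.0000 0.0000
105.2921 82.4856 47.0690 13.4105 0.0000 0.0000 0.0000
113.4400 95.1385 66.7179 25.1241 0.0000 0.0000 0.0000 0.0000
119.9784 105.2921 82.4856 47.0690 0.0000 0.0000 0.0000 0.0000 0.0000

Δt=0.23600  u=1.24616  d=0.80247  q=0.46015  discount=0.98874
step 8 (expiry): payoffs max(K−S,0) = 119.9784 105.2921 82.4856 47.0690 0.0000 0.0000 0.0000 0.0000 0.0000
step 7: (k=7,j=0): S=33.1000, K−S=113.4400, hold=111.9452 ⇒ V=113.4400 exercise | (k=7,j=1): S=51.4015, K−S=95.1385, hold=93.7299 ⇒ V=95.1385 exercise | (k=7,j=2): S=79.8221, K−S=66.7179, hold=65.4432 ⇒ V=66.7179 exercise | (k=7,j=3): S=123.9568, K−S=22.5832, hold=25.1241 ⇒ V=25.1241 continue | (k=7,j=4): S=192.4943, K−S=0.0000, hold=0.0000 ⇒ V=0.0000 continue | (k=7,j=5): S=298.9271, K−S=0.0000, hold=0.0000 ⇒ V=0.0000 continue | (k=7,j=6): S=464.2082, K−S=0.0000, hold=0.0000 ⇒ V=0.0000 continue | (k=7,j=7): S=720.8754, K−S=0.0000, hold=0.0000 ⇒ V=0.0000 continue  boundary S*=79.8221
step 6: (k=6,j=0): S=41.2479, K−S=105.2921, hold=103.8357 ⇒ V=105.2921 exercise | (k=6,j=1): S=64.0544, K−S=82.4856, hold=81.1365 ⇒ V=82.4856 exercise | (k=6,j=2): S=99.4710, K−S=47.0690, hold=47.0427 ⇒ V=47.0690 exercise | (k=6,j=3): S=154.4700, K−S=0.0000, hold=13.4105 ⇒ V=13.4105 continue | (k=6,j=4): S=239.8787, K−S=0.0000, hold=0.0000 ⇒ V=0.0000 continue | (k=6,j=5): S=372.5110, K−S=0.0000, hold=0.0000 ⇒ V=0.0000 continue | (k=6,j=6): S=578.4775, K−S=0.0000, hold=0.0000 ⇒ V=0.0000 continue  boundary S*=99.4710
step 5: (k=5,j=0): S=51.4015, K−S=95.1385, hold=93.7299 ⇒ V=95.1385 exercise | (k=5,j=1): S=79.8221, K−S=66.7179, hold=65.4432 ⇒ V=66.7179 exercise | (k=5,j=2): S=123.9568, K−S=22.5832, hold=31.2254 ⇒ V=31.2254 continue | (k=5,j=3): S=192.4943, K−S=0.0000, hold=7.1582 ⇒ V=7.1582 continue | (k=5,j=4): S=298.9271, K−S=0.0000, hold=0.0000 ⇒ V=0.0000 continue | (k=5,j=5): S=464.2082, K−S=0.0000, hold=0.0000 ⇒ V=0.0000 continue  boundary S*=79.8221
step 4: (k=4,j=0): S=64.0544, K−S=82.4856, hold=81.1365 ⇒ V=82.4856 exercise | (k=4,j=1): S=99.4710, K−S=47.0690, hold=49.8186 ⇒ V=49.8186 continue | (k=4,j=2): S=154.4700, K−S=0.0000, hold=19.9240 ⇒ V=19.9240 continue | (k=4,j=3): S=239.8787, K−S=0.0000, hold=3.8208 ⇒ V=3.8208 continue | (k=4,j=4): S=372.5110, K−S=0.0000, hold=0.0000 ⇒ V=0.0000 continue  boundary S*=64.0544
step 3: (k=3,j=0): S=79.8221, K−S=66.7179, hold=66.6942 ⇒ V=66.7179 exercise | (k=3,j=1): S=123.9568, K−S=22.5832, hold=35.6565 ⇒ V=35.6565 continue | (k=3,j=2): S=192.4943, K−S=0.0000, hold=12.3732 ⇒ V=12.3732 continue | (k=3,j=3): S=298.9271, K−S=0.0000, hold=2.0395 ⇒ V=2.0395 continue  boundary S*=79.8221
step 2: (k=2,j=0): S=99.4710, K−S=47.0690, hold=51.8346 ⇒ V=51.8346 continue | (k=2,j=1): S=154.4700, K−S=0.0000, hold=24.6618 ⇒ V=24.6618 continue | (k=2,j=2): S=239.8787, K−S=0.0000, hold=7.5324 ⇒ V=7.5324 continue  boundary S*=-
step 1: (k=1,j=0): S=123.9568, K−S=22.5832, hold=38.8881 ⇒ V=38.8881 continue | (k=1,j=1): S=192.4943, K−S=0.0000, hold=16.5907 ⇒ V=16.5907 continue  boundary S*=-
step 0: (k=0,j=0): S=154.4700, K−S=0.0000, hold=28.3056 ⇒ V=28.3056 continue  boundary S*=-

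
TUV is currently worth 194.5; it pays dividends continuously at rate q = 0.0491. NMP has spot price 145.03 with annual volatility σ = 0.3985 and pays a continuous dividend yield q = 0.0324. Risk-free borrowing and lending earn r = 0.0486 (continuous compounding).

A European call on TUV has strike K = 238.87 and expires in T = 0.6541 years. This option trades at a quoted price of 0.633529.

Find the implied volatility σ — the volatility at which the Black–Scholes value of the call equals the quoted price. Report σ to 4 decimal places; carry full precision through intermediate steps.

At σ = 0.1596 the Black–Scholes value reproduces the quote:
σ√T = 0.1596·√0.6541 = 0.129079
d₁ = (ln(S/K) + (r−q+σ²/2)T) / (σ√T) = (ln(194.5/238.87) + (0.0486−0.0491+0.1596²/2)·0.6541) / 0.129079 = (-0.205487 + 0.008004) / 0.129079 = -1.529947
d₂ = d₁ − σ√T = -1.529947 − 0.129079 = -1.659025
e^{−rT} = 0.968711
e^{−qT} = 0.968394
N(d₁) = 0.063015,  N(d₂) = 0.048555
V = S·e^{−qT}·N(d₁) − K·e^{−rT}·N(d₂) = 11.869036 − 11.235507 = 0.633529 (the observed quote) — the price is monotone increasing in volatility, hence this σ is the only solution

sigma = 0.1596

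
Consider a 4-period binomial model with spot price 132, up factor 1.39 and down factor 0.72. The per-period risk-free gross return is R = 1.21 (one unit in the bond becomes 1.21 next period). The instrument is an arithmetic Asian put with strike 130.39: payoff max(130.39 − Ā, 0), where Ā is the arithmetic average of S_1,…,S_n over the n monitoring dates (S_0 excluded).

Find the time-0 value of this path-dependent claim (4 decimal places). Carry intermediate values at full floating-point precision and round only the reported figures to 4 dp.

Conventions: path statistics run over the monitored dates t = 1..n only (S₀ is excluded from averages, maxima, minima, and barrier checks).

No-arbitrage gives p* = (R−d)/(u−d) = 0.7313: enumerate every path, weight its payoff by its p*-probability, and discount by R^4.
Enumerate all 2^4 = 16 price paths (U = up ×1.39, D = down ×0.72); each path with k up-moves has probability p*^k·(1−p*)^(4−k).
DDDD: Ā=62.0528, payoff=68.3372, prob=0.005209
UDDD: Ā=119.7963, payoff=10.5937, prob=0.014181
DUDD: Ā=97.6863, payoff=32.7037, prob=0.014181
UUDD: Ā=188.5888, payoff=0.0000, prob=0.038605
DDUD: Ā=81.7671, payoff=48.6229, prob=0.014181
UDUD: Ā=157.8559, payoff=0.0000, prob=0.038605
DUUD: Ā=135.7459, payoff=0.0000, prob=0.038605
UUUD: Ā=262.0650, payoff=0.0000, prob=0.105090
DDDU: Ā=70.3053, payoff=60.0847, prob=0.014181
UDDU: Ā=135.7282, payoff=0.0000, prob=0.038605
DUDU: Ā=113.6182, payoff=16.7718, prob=0.038605
UUDU: Ā=219.3463, payoff=0.0000, prob=0.105090
DDUU: Ā=97.6990, payoff=32.6910, prob=0.038605
UDUU: Ā=188.6134, payoff=0.0000, prob=0.105090
DUUU: Ā=166.5034, payoff=0.0000, prob=0.105090
UUUU: Ā=321.4441, payoff=0.0000, prob=0.286078
Price = Σ prob·payoff / R^4 = 4.421104 / 2.143589 = 2.0625

price = 2.0625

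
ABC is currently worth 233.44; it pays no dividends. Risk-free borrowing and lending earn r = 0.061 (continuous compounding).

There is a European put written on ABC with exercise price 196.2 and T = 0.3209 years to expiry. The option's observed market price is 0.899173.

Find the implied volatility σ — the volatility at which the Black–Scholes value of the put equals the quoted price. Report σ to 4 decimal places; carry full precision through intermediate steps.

At σ = 0.2338 the Black–Scholes value reproduces the quote:
σ√T = 0.2338·√0.3209 = 0.132443
d₁ = (ln(S/K) + (r+σ²/2)T) / (σ√T) = (ln(233.44/196.2) + (0.061+0.2338²/2)·0.3209) / 0.132443 = (0.173791 + 0.028345) / 0.132443 = 1.526210
d₂ = d₁ − σ√T = 1.526210 − 0.132443 = 1.393767
e^{−rT} = 0.980615
N(−d₁) = 0.063479,  N(−d₂) = 0.081694
V = K·e^{−rT}·N(−d₂) − S·N(−d₁) = 15.717655 − 14.818482 = 0.899173 (the quoted price), and the Black–Scholes price is strictly increasing in σ, so σ is unique

sigma = 0.2338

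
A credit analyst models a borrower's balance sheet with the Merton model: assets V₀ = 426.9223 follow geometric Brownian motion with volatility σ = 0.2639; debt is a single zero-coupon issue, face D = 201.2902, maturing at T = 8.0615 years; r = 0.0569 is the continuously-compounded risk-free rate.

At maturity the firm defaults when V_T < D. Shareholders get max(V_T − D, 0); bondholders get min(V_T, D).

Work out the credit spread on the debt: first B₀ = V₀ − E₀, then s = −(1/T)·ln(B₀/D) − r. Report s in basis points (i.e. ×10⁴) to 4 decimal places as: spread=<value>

With assets at 426.9223 and a single debt payment of 201.2902 at 8.0615 years:
d₁ = [ln(V₀/D) + (r + σ²/2)T] / (σ√T)
   = [ln(426.9223/201.2902) + (0.0569 + 0.5·0.2639²)·8.0615] / (0.2639·√8.0615)
   = [0.751854 + 0.739414] / 0.749285 = 1.990254
d₂ = d₁ − σ√T = 1.990254 − 0.749285 = 1.240968
N(d₁) = 0.976718,  N(d₂) = 0.892691,  e^(−rT) = 0.632105
E₀ = V₀·N(d₁) − D·e^(−rT)·N(d₂)
   = 426.9223·0.976718 − 201.2902·0.632105·0.892691 = 303.399915
B₀ = V₀ − E₀ = 426.9223 − 303.399915 = 123.522385
spread = −(1/T)·ln(B₀/D) − r = −(1/8.0615)·ln(123.522385/201.2902) − 0.0569 = 0.00367499
in basis points: 0.00367499 × 10⁴ = 36.7499 bp

spread=36.7499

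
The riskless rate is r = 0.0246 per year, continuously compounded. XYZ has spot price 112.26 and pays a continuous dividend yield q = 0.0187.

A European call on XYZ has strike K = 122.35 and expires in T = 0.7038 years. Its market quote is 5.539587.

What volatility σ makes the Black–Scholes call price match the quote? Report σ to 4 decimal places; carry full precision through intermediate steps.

sigma = 0.2471

At σ = 0.2471 the Black–Scholes value reproduces the quote:
σ√T = 0.2471·√0.7038 = 0.207299
d₁ = (ln(S/K) + (r−q+σ²/2)T) / (σ√T) = (ln(112.26/122.35) + (0.0246−0.0187+0.2471²/2)·0.7038) / 0.207299 = (-0.086068 + 0.025639) / 0.207299 = -0.291508
d₂ = d₁ − σ√T = -0.291508 − 0.207299 = -0.498807
e^{−rT} = 0.982836
e^{−qT} = 0.986925
N(d₁) = 0.385331,  N(d₂) = 0.308958
V = S·e^{−qT}·N(d₁) − K·e^{−rT}·N(d₂) = 42.691730 − 37.152142 = 5.539587 (matching the quote); vega is positive throughout, so no other σ reproduces this price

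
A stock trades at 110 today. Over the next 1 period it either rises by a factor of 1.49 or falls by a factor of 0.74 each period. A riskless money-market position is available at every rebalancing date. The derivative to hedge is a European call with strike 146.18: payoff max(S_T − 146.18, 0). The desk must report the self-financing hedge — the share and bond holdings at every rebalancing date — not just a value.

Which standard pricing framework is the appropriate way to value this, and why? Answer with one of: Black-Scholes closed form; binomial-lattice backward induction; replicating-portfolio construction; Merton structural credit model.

Key observation: the deliverable is the dynamic trading strategy on the 1-step tree (spot 110, moves 1.49 and 0.74), so the valuation must go through the node-by-node replicating-portfolio solve.

framework: replicating-portfolio construction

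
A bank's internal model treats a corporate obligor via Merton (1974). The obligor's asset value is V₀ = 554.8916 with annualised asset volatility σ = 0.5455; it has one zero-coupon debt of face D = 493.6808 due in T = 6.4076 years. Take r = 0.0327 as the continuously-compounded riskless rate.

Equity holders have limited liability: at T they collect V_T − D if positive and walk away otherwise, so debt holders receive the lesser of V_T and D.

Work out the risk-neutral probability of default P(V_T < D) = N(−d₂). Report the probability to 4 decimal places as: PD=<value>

Work the structural quantities from V₀ = 554.8916 against face 493.6808:
d₁ = [ln(V₀/D) + (r + σ²/2)T] / (σ√T)
   = [ln(554.8916/493.6808) + (0.0327 + 0.5·0.5455²)·6.4076] / (0.5455·√6.4076)
   = [0.116884 + 1.162884] / 1.380837 = 0.926806
d₂ = d₁ − σ√T = 0.926806 − 1.380837 = -0.454031
risk-neutral PD = N(−d₂) = N(0.454031) = 0.675097

PD=0.6751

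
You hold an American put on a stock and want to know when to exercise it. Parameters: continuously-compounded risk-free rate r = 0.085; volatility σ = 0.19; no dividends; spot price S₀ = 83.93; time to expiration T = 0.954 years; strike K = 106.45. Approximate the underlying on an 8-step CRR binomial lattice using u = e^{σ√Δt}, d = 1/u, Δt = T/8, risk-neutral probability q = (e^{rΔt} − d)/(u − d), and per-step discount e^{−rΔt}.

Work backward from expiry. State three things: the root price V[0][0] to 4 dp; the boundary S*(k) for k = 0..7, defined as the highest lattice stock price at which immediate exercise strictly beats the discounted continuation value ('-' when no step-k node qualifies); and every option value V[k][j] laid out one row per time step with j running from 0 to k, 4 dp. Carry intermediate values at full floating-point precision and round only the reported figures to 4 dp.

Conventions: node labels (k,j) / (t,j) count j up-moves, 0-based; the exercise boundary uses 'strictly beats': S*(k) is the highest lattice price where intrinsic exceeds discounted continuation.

Δt=0.11925  u=1.06781  d=0.93649  q=0.56118  discount=0.98991
step 8 (expiry): payoffs max(K−S,0) = 56.7956 49.8329 41.8938 32.8416 22.5200 10.7511 0.0000 0.0000 0.0000
step 7: (k=7,j=0): S=53.0216, K−S=53.4284, hold=52.3548 ⇒ V=53.4284 exercise | (k=7,j=1): S=60.4565, K−S=45.9935, hold=44.9200 ⇒ V=45.9935 exercise | (k=7,j=2): S=68.9338, K−S=37.5162, hold=36.4426 ⇒ V=37.5162 exercise | (k=7,j=3): S=78.6000, K−S=27.8500, hold=26.7765 ⇒ V=27.8500 exercise | (k=7,j=4): S=89.6215, K−S=16.8285, hold=15.7550 ⇒ V=16.8285 exercise | (k=7,j=5): S=102.1885, K−S=4.2615, hold=4.6702 ⇒ V=4.6702 continue | (k=7,j=6): S=116.5176, K−S=0.0000, hold=0.0000 ⇒ V=0.0000 continue | (k=7,j=7): S=132.8561, K−S=0.0000, hold=0.0000 ⇒ V=0.0000 continue  boundary S*=89.6215
step 6: (k=6,j=0): S=56.6171, K−S=49.8329, hold=48.7593 ⇒ V=49.8329 exercise | (k=6,j=1): S=64.5562, K−S=41.8938, hold=40.8203 ⇒ V=41.8938 exercise | (k=6,j=2): S=73.6084, K−S=32.8416, hold=31.7680 ⇒ V=32.8416 exercise | (k=6,j=3): S=83.9300, K−S=22.5200, hold=21.4464 ⇒ V=22.5200 exercise | (k=6,j=4): S=95.6989, K−S=10.7511, hold=9.9045 ⇒ V=10.7511 exercise | (k=6,j=5): S=109.1181, K−S=0.0000, hold=2.0287 ⇒ V=2.0287 continue | (k=6,j=6): S=124.4190, K−S=0.0000, hold=0.0000 ⇒ V=0.0000 continue  boundary S*=95.6989
step 5: (k=5,j=0): S=60.4565, K−S=45.9935, hold=44.9200 ⇒ V=45.9935 exercise | (k=5,j=1): S=68.9338, K−S=37.5162, hold=36.4426 ⇒ V=37.5162 exercise | (k=5,j=2): S=78.6000, K−S=27.8500, hold=26.7765 ⇒ V=27.8500 exercise | (k=5,j=3): S=89.6215, K−S=16.8285, hold=15.7550 ⇒ V=16.8285 exercise | (k=5,j=4): S=102.1885, K−S=4.2615, hold=5.7971 ⇒ V=5.7971 continue | (k=5,j=5): S=116.5176, K−S=0.0000, hold=0.8812 ⇒ V=0.8812 continue  boundary S*=89.6215
step 4: (k=4,j=0): S=64.5562, K−S=41.8938, hold=40.8203 ⇒ V=41.8938 exercise | (k=4,j=1): S=73.6084, K−S=32.8416, hold=31.7680 ⇒ V=32.8416 exercise | (k=4,j=2): S=83.9300, K−S=22.5200, hold=21.4464 ⇒ V=22.5200 exercise | (k=4,j=3): S=95.6989, K−S=10.7511, hold=10.5306 ⇒ V=10.7511 exercise | (k=4,j=4): S=109.1181, K−S=0.0000, hold=3.0078 ⇒ V=3.0078 continue  boundary S*=95.6989
step 3: (k=3,j=0): S=68.9338, K−S=37.5162, hold=36.4426 ⇒ V=37.5162 exercise | (k=3,j=1): S=78.6000, K−S=27.8500, hold=26.7765 ⇒ V=27.8500 exercise | (k=3,j=2): S=89.6215, K−S=16.8285, hold=15.7550 ⇒ V=16.8285 exercise | (k=3,j=3): S=102.1885, K−S=4.2615, hold=6.3411 ⇒ V=6.3411 continue  boundary S*=89.6215
step 2: (k=2,j=0): S=73.6084, K−S=32.8416, hold=31.7680 ⇒ V=32.8416 exercise | (k=2,j=1): S=83.9300, K−S=22.5200, hold=21.4464 ⇒ V=22.5200 exercise | (k=2,j=2): S=95.6989, K−S=10.7511, hold=10.8328 ⇒ V=10.8328 continue  boundary S*=83.9300
step 1: (k=1,j=0): S=78.6000, K−S=27.8500, hold=26.7765 ⇒ V=27.8500 exercise | (k=1,j=1): S=89.6215, K−S=16.8285, hold=15.8003 ⇒ V=16.8285 exercise  boundary S*=89.6215
step 0: (k=0,j=0): S=83.9300, K−S=22.5200, hold=21.4464 ⇒ V=22.5200 exercise  boundary S*=83.9300

price = 22.5200
boundary = 83.9300 89.6215 83.9300 89.6215 95.6989 89.6215 95.6989 89.6215
tree:
22.5200
27.8500 16.8285
32.8416 22.5200 10.8328
37.5162 27.8500 16.8285 6.3411
41.8938 32.8416 22.5200 10.7511 3.0078
45.9935 37.5162 27.8500 16.8285 5.7971 0.8812
49.8329 41.8938 32.8416 22.5200 10.7511 2.0287 0.0000
53.4284 45.9935 37.5162 27.8500 16.8285 4.6702 0.0000 0.0000
56.7956 49.8329 41.8938 32.8416 22.5200 10.7511 0.0000 0.0000 0.0000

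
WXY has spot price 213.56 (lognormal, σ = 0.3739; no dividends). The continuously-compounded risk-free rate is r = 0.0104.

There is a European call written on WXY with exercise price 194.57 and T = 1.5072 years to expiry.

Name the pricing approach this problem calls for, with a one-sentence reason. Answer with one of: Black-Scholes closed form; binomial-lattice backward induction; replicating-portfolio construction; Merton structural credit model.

Key observation: a European-exercise option on WXY struck at 194.57 — a GBM underlying with constant parameters — admits an analytic price: the data contain no early exercise, no discrete tree, no debt structure.

framework: Black-Scholes closed form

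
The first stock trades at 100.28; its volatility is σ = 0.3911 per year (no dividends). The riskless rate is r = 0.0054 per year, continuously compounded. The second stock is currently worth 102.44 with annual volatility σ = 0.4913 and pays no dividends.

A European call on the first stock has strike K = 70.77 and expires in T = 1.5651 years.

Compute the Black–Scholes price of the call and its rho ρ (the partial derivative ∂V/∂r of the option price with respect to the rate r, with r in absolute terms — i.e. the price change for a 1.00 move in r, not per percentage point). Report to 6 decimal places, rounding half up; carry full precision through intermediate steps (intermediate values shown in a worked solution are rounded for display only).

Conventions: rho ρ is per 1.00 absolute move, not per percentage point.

σ√T = 0.3911·√1.5651 = 0.489282
d₁ = (ln(S/K) + (r+σ²/2)T) / (σ√T) = (ln(100.28/70.77) + (0.0054+0.3911²/2)·1.5651) / 0.489282 = (0.348531 + 0.128150) / 0.489282 = 0.974246
d₂ = d₁ − σ√T = 0.974246 − 0.489282 = 0.484965
e^{−rT} = 0.991584
N(d₁) = 0.835033,  N(d₂) = 0.686149
Call price V = S·N(d₁) − K·e^{−rT}·N(d₂) = 83.737101 − 48.150125 = 35.586976
ρ = K·T·e^{−rT}·N(d₂) = 75.359760

price = 35.586976
ρ = 75.359760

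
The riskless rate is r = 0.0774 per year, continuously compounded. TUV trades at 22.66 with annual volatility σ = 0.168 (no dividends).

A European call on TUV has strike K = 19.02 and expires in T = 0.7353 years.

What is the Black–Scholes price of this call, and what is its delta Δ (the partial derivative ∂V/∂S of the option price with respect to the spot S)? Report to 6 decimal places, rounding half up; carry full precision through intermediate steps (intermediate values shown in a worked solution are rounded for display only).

price = 4.758007
Δ = 0.953777

σ√T = 0.168·√0.7353 = 0.144059
d₁ = (ln(S/K) + (r+σ²/2)T) / (σ√T) = (ln(22.66/19.02) + (0.0774+0.168²/2)·0.7353) / 0.144059 = (0.175110 + 0.067289) / 0.144059 = 1.682632
d₂ = d₁ − σ√T = 1.682632 − 0.144059 = 1.538573
e^{−rT} = 0.944677
N(d₁) = 0.953777,  N(d₂) = 0.938046
Call price V = S·N(d₁) − K·e^{−rT}·N(d₂) = 21.612583 − 16.854577 = 4.758007
Δ = N(d₁) = 0.953777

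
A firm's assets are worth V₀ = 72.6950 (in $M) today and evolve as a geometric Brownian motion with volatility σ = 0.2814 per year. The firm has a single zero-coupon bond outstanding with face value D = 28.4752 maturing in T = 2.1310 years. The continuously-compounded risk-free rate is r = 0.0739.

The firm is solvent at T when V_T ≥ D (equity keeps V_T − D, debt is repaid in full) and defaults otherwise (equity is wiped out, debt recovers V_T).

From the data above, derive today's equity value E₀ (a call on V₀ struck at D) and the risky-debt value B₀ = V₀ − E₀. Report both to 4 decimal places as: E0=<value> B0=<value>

With assets at 72.6950 and a single debt payment of 28.4752 at 2.1310 years:
d₁ = [ln(V₀/D) + (r + σ²/2)T] / (σ√T)
   = [ln(72.6950/28.4752) + (0.0739 + 0.5·0.2814²)·2.1310] / (0.2814·√2.1310)
   = [0.937239 + 0.241854] / 0.410786 = 2.870332
d₂ = d₁ − σ√T = 2.870332 − 0.410786 = 2.459546
N(d₁) = 0.997950,  N(d₂) = 0.993044,  e^(−rT) = 0.854293
E₀ = V₀·N(d₁) − D·e^(−rT)·N(d₂)
   = 72.6950·0.997950 − 28.4752·0.854293·0.993044 = 48.388997
B₀ = V₀ − E₀ = 72.6950 − 48.388997 = 24.306003

E0=48.3890 B0=24.3060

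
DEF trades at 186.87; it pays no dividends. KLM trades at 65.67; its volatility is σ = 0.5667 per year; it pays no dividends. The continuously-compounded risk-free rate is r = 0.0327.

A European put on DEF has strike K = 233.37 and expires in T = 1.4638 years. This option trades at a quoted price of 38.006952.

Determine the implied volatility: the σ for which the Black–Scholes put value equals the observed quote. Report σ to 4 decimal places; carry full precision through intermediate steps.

sigma = 0.1347

At σ = 0.1347 the Black–Scholes value reproduces the quote:
σ√T = 0.1347·√1.4638 = 0.162970
d₁ = (ln(S/K) + (r+σ²/2)T) / (σ√T) = (ln(186.87/233.37) + (0.0327+0.1347²/2)·1.4638) / 0.162970 = (-0.222212 + 0.061146) / 0.162970 = -0.988315
d₂ = d₁ − σ√T = -0.988315 − 0.162970 = -1.151286
e^{−rT} = 0.953261
N(−d₁) = 0.838501,  N(−d₂) = 0.875193
V = K·e^{−rT}·N(−d₂) − S·N(−d₁) = 194.697618 − 156.690666 = 38.006952 (matching the quote); vega is positive throughout, so no other σ reproduces this price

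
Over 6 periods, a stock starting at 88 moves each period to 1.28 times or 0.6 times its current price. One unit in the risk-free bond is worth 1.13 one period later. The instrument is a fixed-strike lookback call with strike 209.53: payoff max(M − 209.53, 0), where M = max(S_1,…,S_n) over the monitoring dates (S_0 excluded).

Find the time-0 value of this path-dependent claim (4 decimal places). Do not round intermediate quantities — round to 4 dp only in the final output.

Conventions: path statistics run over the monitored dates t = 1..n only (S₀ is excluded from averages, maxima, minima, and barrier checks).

price = 22.9857

With p* = (R−d)/(u−d) = 0.7794, sum probability × payoff across the paths and divide by R^6.
Enumerate all 2^6 = 64 price paths (U = up ×1.28, D = down ×0.6); each path with k up-moves has probability p*^k·(1−p*)^(6−k).
DDDDDD: M=52.8000, payoff=0.0000, prob=0.000115
UDDDDD: M=112.6400, payoff=0.0000, prob=0.000407
DUDDDD: M=67.5840, payoff=0.0000, prob=0.000407
UUDDDD: M=144.1792, payoff=0.0000, prob=0.001438
DDUDDD: M=52.8000, payoff=0.0000, prob=0.000407
UDUDDD: M=112.6400, payoff=0.0000, prob=0.001438
DUUDDD: M=86.5075, payoff=0.0000, prob=0.001438
UUUDDD: M=184.5494, payoff=0.0000, prob=0.005082
DDDUDD: M=52.8000, payoff=0.0000, prob=0.000407
UDDUDD: M=112.6400, payoff=0.0000, prob=0.001438
DUDUDD: M=67.5840, payoff=0.0000, prob=0.001438
UUDUDD: M=144.1792, payoff=0.0000, prob=0.005082
DDUUDD: M=52.8000, payoff=0.0000, prob=0.001438
UDUUDD: M=112.6400, payoff=0.0000, prob=0.005082
DUUUDD: M=110.7296, payoff=0.0000, prob=0.005082
UUUUDD: M=236.2232, payoff=26.6932, prob=0.017957
DDDDUD: M=52.8000, payoff=0.0000, prob=0.000407
UDDDUD: M=112.6400, payoff=0.0000, prob=0.001438
DUDDUD: M=67.5840, payoff=0.0000, prob=0.001438
UUDDUD: M=144.1792, payoff=0.0000, prob=0.005082
DDUDUD: M=52.8000, payoff=0.0000, prob=0.001438
UDUDUD: M=112.6400, payoff=0.0000, prob=0.005082
DUUDUD: M=86.5075, payoff=0.0000, prob=0.005082
UUUDUD: M=184.5494, payoff=0.0000, prob=0.017957
DDDUUD: M=52.8000, payoff=0.0000, prob=0.001438
UDDUUD: M=112.6400, payoff=0.0000, prob=0.005082
DUDUUD: M=67.5840, payoff=0.0000, prob=0.005082
UUDUUD: M=144.1792, payoff=0.0000, prob=0.017957
DDUUUD: M=66.4378, payoff=0.0000, prob=0.005082
UDUUUD: M=141.7339, payoff=0.0000, prob=0.017957
DUUUUD: M=141.7339, payoff=0.0000, prob=0.017957
UUUUUD: M=302.3657, payoff=92.8357, prob=0.063448
DDDDDU: M=52.8000, payoff=0.0000, prob=0.000407
UDDDDU: M=112.6400, payoff=0.0000, prob=0.001438
DUDDDU: M=67.5840, payoff=0.0000, prob=0.001438
UUDDDU: M=144.1792, payoff=0.0000, prob=0.005082
DDUDDU: M=52.8000, payoff=0.0000, prob=0.001438
UDUDDU: M=112.6400, payoff=0.0000, prob=0.005082
DUUDDU: M=86.5075, payoff=0.0000, prob=0.005082
UUUDDU: M=184.5494, payoff=0.0000, prob=0.017957
DDDUDU: M=52.8000, payoff=0.0000, prob=0.001438
UDDUDU: M=112.6400, payoff=0.0000, prob=0.005082
DUDUDU: M=67.5840, payoff=0.0000, prob=0.005082
UUDUDU: M=144.1792, payoff=0.0000, prob=0.017957
DDUUDU: M=52.8000, payoff=0.0000, prob=0.005082
UDUUDU: M=112.6400, payoff=0.0000, prob=0.017957
DUUUDU: M=110.7296, payoff=0.0000, prob=0.017957
UUUUDU: M=236.2232, payoff=26.6932, prob=0.063448
DDDDUU: M=52.8000, payoff=0.0000, prob=0.001438
UDDDUU: M=112.6400, payoff=0.0000, prob=0.005082
DUDDUU: M=67.5840, payoff=0.0000, prob=0.005082
UUDDUU: M=144.1792, payoff=0.0000, prob=0.017957
DDUDUU: M=52.8000, payoff=0.0000, prob=0.005082
UDUDUU: M=112.6400, payoff=0.0000, prob=0.017957
DUUDUU: M=86.5075, payoff=0.0000, prob=0.017957
UUUDUU: M=184.5494, payoff=0.0000, prob=0.063448
DDDUUU: M=52.8000, payoff=0.0000, prob=0.005082
UDDUUU: M=112.6400, payoff=0.0000, prob=0.017957
DUDUUU: M=85.0404, payoff=0.0000, prob=0.017957
UUDUUU: M=181.4194, payoff=0.0000, prob=0.063448
DDUUUU: M=85.0404, payoff=0.0000, prob=0.017957
UDUUUU: M=181.4194, payoff=0.0000, prob=0.063448
DUUUUU: M=181.4194, payoff=0.0000, prob=0.063448
UUUUUU: M=387.0281, payoff=177.4981, prob=0.224183
Price = Σ prob·payoff / R^6 = 47.855153 / 2.081952 = 22.9857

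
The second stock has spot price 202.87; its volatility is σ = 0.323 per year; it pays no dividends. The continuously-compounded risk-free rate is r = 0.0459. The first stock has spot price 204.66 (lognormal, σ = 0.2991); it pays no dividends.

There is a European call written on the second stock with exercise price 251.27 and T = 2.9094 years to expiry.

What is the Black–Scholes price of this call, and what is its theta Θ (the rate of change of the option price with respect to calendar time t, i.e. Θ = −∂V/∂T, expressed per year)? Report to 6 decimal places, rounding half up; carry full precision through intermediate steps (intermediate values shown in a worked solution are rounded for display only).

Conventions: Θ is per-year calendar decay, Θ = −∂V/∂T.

price = 37.856395
Θ = -10.996998

σ√T = 0.323·√2.9094 = 0.550940
d₁ = (ln(S/K) + (r+σ²/2)T) / (σ√T) = (ln(202.87/251.27) + (0.0459+0.323²/2)·2.9094) / 0.550940 = (-0.213963 + 0.285309) / 0.550940 = 0.129499
d₂ = d₁ − σ√T = 0.129499 − 0.550940 = -0.421441
e^{−rT} = 0.874991
N(d₁) = 0.551519,  N(d₂) = 0.336717
Call price V = S·N(d₁) − K·e^{−rT}·N(d₂) = 111.886578 − 74.030183 = 37.856395
φ(d₁) = (1/√(2π))·e^{−d₁²/2} = 0.395611
Θ = −S·φ(d₁)·σ/(2√T) − r·K·e^{−rT}·N(d₂) = −7.599012 − 3.397985 = -10.996998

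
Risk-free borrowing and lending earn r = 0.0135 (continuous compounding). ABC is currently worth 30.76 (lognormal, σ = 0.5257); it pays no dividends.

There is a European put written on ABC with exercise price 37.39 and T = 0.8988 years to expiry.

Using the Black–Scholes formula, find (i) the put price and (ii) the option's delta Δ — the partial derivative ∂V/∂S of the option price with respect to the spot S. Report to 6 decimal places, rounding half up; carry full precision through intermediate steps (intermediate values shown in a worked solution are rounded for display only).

price = 10.184477
Δ = -0.547004

σ√T = 0.5257·√0.8988 = 0.498390
d₁ = (ln(S/K) + (r+σ²/2)T) / (σ√T) = (ln(30.76/37.39) + (0.0135+0.5257²/2)·0.8988) / 0.498390 = (-0.195188 + 0.136330) / 0.498390 = -0.118096
d₂ = d₁ − σ√T = -0.118096 − 0.498390 = -0.616486
e^{−rT} = 0.987940
N(−d₁) = 0.547004,  N(−d₂) = 0.731213
Put price V = K·e^{−rT}·N(−d₂) − S·N(−d₁) = 27.010327 − 16.825851 = 10.184477
Δ = −N(−d₁) = -0.547004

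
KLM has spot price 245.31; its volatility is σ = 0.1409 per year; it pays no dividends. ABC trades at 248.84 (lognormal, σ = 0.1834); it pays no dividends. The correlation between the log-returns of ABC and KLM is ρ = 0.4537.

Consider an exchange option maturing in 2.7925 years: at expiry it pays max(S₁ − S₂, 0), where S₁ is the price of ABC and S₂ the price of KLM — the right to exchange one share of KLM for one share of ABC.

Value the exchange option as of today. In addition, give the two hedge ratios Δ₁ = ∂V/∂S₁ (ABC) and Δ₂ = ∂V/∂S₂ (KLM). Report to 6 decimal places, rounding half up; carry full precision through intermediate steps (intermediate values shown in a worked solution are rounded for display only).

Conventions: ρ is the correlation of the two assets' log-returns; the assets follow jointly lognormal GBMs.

exchange price = 30.248623
Δ1 = 0.576969
Δ2 = -0.461964

σ_eff = √(σ₁² + σ₂² − 2ρσ₁σ₂) = √(0.1834² + 0.1409² − 2·0.4537·0.1834·0.1409) = 0.173321
d₁ = (ln(S₁/S₂) + (q₂ − q₁ + σ_eff²/2)T) / (σ_eff√T) = (ln(248.84/245.31) + (0.0 − 0.0 + 0.015020)·2.7925) / 0.289633 = 0.194146
d₂ = d₁ − σ_eff√T = 0.194146 − 0.289633 = -0.095487
N(d₁) = 0.576969,  N(d₂) = 0.461964
V = S₁·e^{−q₁T}·N(d₁) − S₂·e^{−q₂T}·N(d₂) = 143.573002 − 113.324379 = 30.248623
Key observation: no risk-free rate is needed — with the second asset as numeraire the exchange option is a call on the ratio S₁/S₂, and r cancels out of the value.
Δ₁ = e^{−q₁T}·N(d₁) = 0.576969;  Δ₂ = −e^{−q₂T}·N(d₂) = -0.461964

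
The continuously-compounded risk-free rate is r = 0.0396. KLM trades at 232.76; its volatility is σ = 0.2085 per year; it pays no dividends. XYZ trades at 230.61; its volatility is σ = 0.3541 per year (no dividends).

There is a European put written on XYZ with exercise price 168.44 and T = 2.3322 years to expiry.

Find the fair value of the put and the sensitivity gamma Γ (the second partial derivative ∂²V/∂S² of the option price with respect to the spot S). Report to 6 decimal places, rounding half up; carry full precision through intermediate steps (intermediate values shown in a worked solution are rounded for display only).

σ√T = 0.3541·√2.3322 = 0.540765
d₁ = (ln(S/K) + (r+σ²/2)T) / (σ√T) = (ln(230.61/168.44) + (0.0396+0.3541²/2)·2.3322) / 0.540765 = (0.314148 + 0.238569) / 0.540765 = 1.022102
d₂ = d₁ − σ√T = 1.022102 − 0.540765 = 0.481336
e^{−rT} = 0.911781
N(−d₁) = 0.153366,  N(−d₂) = 0.315139
Put price V = K·e^{−rT}·N(−d₂) − S·N(−d₁) = 48.399153 − 35.367831 = 13.031322
φ(d₁) = (1/√(2π))·e^{−d₁²/2} = 0.236624
Γ = φ(d₁) / (S·σ·√T) = 0.001897

price = 13.031322
Γ = 0.001897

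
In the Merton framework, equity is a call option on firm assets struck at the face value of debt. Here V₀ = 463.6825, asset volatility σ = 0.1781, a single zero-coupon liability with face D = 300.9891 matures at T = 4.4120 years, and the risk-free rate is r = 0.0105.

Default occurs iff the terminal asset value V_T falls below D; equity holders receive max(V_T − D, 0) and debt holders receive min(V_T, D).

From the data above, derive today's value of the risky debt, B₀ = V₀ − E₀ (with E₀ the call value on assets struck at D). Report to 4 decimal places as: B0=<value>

Work the structural quantities from V₀ = 463.6825 against face 300.9891:
d₁ = [ln(V₀/D) + (r + σ²/2)T] / (σ√T)
   = [ln(463.6825/300.9891) + (0.0105 + 0.5·0.1781²)·4.4120] / (0.1781·√4.4120)
   = [0.432126 + 0.116299] / 0.374095 = 1.466007
d₂ = d₁ − σ√T = 1.466007 − 0.374095 = 1.091912
N(d₁) = 0.928677,  N(d₂) = 0.862564,  e^(−rT) = 0.954731
E₀ = V₀·N(d₁) − D·e^(−rT)·N(d₂)
   = 463.6825·0.928677 − 300.9891·0.954731·0.862564 = 182.741710
B₀ = V₀ − E₀ = 463.6825 − 182.741710 = 280.940790

B0=280.9408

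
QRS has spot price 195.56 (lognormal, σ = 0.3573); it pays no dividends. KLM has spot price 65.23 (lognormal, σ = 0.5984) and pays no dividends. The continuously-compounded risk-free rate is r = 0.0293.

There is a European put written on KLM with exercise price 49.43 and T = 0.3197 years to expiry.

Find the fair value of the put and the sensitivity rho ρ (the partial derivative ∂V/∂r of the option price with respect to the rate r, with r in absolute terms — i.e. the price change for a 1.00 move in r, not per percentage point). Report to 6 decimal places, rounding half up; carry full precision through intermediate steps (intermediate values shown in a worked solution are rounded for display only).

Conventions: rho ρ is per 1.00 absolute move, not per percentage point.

price = 2.094559
ρ = -3.895094

σ√T = 0.5984·√0.3197 = 0.338347
d₁ = (ln(S/K) + (r+σ²/2)T) / (σ√T) = (ln(65.23/49.43) + (0.0293+0.5984²/2)·0.3197) / 0.338347 = (0.277362 + 0.066607) / 0.338347 = 1.016614
d₂ = d₁ − σ√T = 1.016614 − 0.338347 = 0.678266
e^{−rT} = 0.990677
N(−d₁) = 0.154669,  N(−d₂) = 0.248801
Put price V = K·e^{−rT}·N(−d₂) − S·N(−d₁) = 12.183592 − 10.089033 = 2.094559
ρ = −K·T·e^{−rT}·N(−d₂) = -3.895094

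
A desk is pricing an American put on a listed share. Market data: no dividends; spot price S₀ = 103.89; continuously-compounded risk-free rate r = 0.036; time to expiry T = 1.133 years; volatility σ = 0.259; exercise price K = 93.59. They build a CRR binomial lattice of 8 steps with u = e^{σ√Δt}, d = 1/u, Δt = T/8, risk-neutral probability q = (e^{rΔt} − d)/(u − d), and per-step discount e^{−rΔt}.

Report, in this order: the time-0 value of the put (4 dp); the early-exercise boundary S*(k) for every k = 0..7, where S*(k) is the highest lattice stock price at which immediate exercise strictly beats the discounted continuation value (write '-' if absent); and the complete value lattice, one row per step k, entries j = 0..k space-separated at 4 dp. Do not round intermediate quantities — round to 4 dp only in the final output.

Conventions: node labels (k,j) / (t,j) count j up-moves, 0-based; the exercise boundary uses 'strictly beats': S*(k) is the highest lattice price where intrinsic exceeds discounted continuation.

price = 5.4904
boundary = - - - - 70.3480 63.8147 70.3480 77.5500
tree:
5.4904
8.2582 2.7987
12.0742 4.5542 1.0846
17.0777 7.2302 1.9442 0.2423
23.2420 11.1323 3.4302 0.4888 0.0000
29.7753 16.4897 5.9273 0.9863 0.0000 0.0000
35.7018 23.2420 9.9545 1.9899 0.0000 0.0000 0.0000
41.0778 29.7753 16.0400 4.0149 0.0000 0.0000 0.0000 0.0000
45.9547 35.7018 23.2420 8.1005 0.0000 0.0000 0.0000 0.0000 0.0000

Δt=0.14163  u=1.10238  d=0.90713  q=0.50183  discount=0.99491
step 8 (expiry): payoffs max(K−S,0) = 45.9547 35.7018 23.2420 8.1005 0.0000 0.0000 0.0000 0.0000 0.0000
step 7: (k=7,j=0): S=52.5122, K−S=41.0778, hold=40.6019 ⇒ V=41.0778 exercise | (k=7,j=1): S=63.8147, K−S=29.7753, hold=29.2993 ⇒ V=29.7753 exercise | (k=7,j=2): S=77.5500, K−S=16.0400, hold=15.5640 ⇒ V=16.0400 exercise | (k=7,j=3): S=94.2417, K−S=0.0000, hold=4.0149 ⇒ V=4.0149 continue | (k=7,j=4): S=114.5261, K−S=0.0000, hold=0.0000 ⇒ V=0.0000 continue | (k=7,j=5): S=139.1763, K−S=0.0000, hold=0.0000 ⇒ V=0.0000 continue | (k=7,j=6): S=169.1323, K−S=0.0000, hold=0.0000 ⇒ V=0.0000 continue | (k=7,j=7): S=205.5359, K−S=0.0000, hold=0.0000 ⇒ V=0.0000 continue  boundary S*=77.5500
step 6: (k=6,j=0): S=57.8882, K−S=35.7018, hold=35.2258 ⇒ V=35.7018 exercise | (k=6,j=1): S=70.3480, K−S=23.2420, hold=22.7661 ⇒ V=23.2420 exercise | (k=6,j=2): S=85.4895, K−S=8.1005, hold=9.9545 ⇒ V=9.9545 continue | (k=6,j=3): S=103.8900, K−S=0.0000, hold=1.9899 ⇒ V=1.9899 continue | (k=6,j=4): S=126.2510, K−S=0.0000, hold=0.0000 ⇒ V=0.0000 continue | (k=6,j=5): S=153.4250, K−S=0.0000, hold=0.0000 ⇒ V=0.0000 continue | (k=6,j=6): S=186.4477, K−S=0.0000, hold=0.0000 ⇒ V=0.0000 continue  boundary S*=70.3480
step 5: (k=5,j=0): S=63.8147, K−S=29.7753, hold=29.2993 ⇒ V=29.7753 exercise | (k=5,j=1): S=77.5500, K−S=16.0400, hold=16.4897 ⇒ V=16.4897 continue | (k=5,j=2): S=94.2417, K−S=0.0000, hold=5.9273 ⇒ V=5.9273 continue | (k=5,j=3): S=114.5261, K−S=0.0000, hold=0.9863 ⇒ V=0.9863 continue | (k=5,j=4): S=139.1763, K−S=0.0000, hold=0.0000 ⇒ V=0.0000 continue | (k=5,j=5): S=169.1323, K−S=0.0000, hold=0.0000 ⇒ V=0.0000 continue  boundary S*=63.8147
step 4: (k=4,j=0): S=70.3480, K−S=23.2420, hold=22.9906 ⇒ V=23.2420 exercise | (k=4,j=1): S=85.4895, K−S=8.1005, hold=11.1323 ⇒ V=11.1323 continue | (k=4,j=2): S=103.8900, K−S=0.0000, hold=3.4302 ⇒ V=3.4302 continue | (k=4,j=3): S=126.2510, K−S=0.0000, hold=0.4888 ⇒ V=0.4888 continue | (k=4,j=4): S=153.4250, K−S=0.0000, hold=0.0000 ⇒ V=0.0000 continue  boundary S*=70.3480
step 3: (k=3,j=0): S=77.5500, K−S=16.0400, hold=17.0777 ⇒ V=17.0777 continue | (k=3,j=1): S=94.2417, K−S=0.0000, hold=7.2302 ⇒ V=7.2302 continue | (k=3,j=2): S=114.5261, K−S=0.0000, hold=1.9442 ⇒ V=1.9442 continue | (k=3,j=3): S=139.1763, K−S=0.0000, hold=0.2423 ⇒ V=0.2423 continue  boundary S*=-
step 2: (k=2,j=0): S=85.4895, K−S=8.1005, hold=12.0742 ⇒ V=12.0742 continue | (k=2,j=1): S=103.8900, K−S=0.0000, hold=4.5542 ⇒ V=4.5542 continue | (k=2,j=2): S=126.2510, K−S=0.0000, hold=1.0846 ⇒ V=1.0846 continue  boundary S*=-
step 1: (k=1,j=0): S=94.2417, K−S=0.0000, hold=8.2582 ⇒ V=8.2582 continue | (k=1,j=1): S=114.5261, K−S=0.0000, hold=2.7987 ⇒ V=2.7987 continue  boundary S*=-
step 0: (k=0,j=0): S=103.8900, K−S=0.0000, hold=5.4904 ⇒ V=5.4904 continue  boundary S*=-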